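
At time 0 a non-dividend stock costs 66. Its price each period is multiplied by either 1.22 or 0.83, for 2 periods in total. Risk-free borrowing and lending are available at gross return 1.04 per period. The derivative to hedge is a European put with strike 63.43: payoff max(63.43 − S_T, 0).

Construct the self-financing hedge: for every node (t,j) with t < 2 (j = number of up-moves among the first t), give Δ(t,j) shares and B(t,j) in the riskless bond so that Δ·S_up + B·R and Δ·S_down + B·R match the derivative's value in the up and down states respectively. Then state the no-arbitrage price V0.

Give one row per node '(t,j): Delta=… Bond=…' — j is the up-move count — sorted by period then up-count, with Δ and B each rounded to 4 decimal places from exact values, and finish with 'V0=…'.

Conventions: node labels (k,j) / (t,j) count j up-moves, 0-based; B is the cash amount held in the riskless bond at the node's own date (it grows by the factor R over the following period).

(0,0): Delta=-0.3097 Bond=23.9776
(1,0): Delta=-0.8408 Bond=54.0295
(1,1): Delta=0.0000 Bond=0.0000
V0=3.5377

The replicating-portfolio and risk-neutral prices coincide; use p* = (1.04−0.83)/(1.22−0.83) = 0.5385 for the latter.
Payoffs at expiry: V(2,0)=17.9626, V(2,1)=0.0000, V(2,2)=0.0000
Node (1,0) S=54.7800: V=(p*·0.0000+(1−p*)·17.9626)/1.04=7.9716; Δ=(0.0000−17.9626)/(66.8316−45.4674)=-0.8408; B=V−Δ·S=54.0295
Node (1,1) S=80.5200: V=(p*·0.0000+(1−p*)·0.0000)/1.04=0.0000; Δ=(0.0000−0.0000)/(98.2344−66.8316)=0.0000; B=V−Δ·S=0.0000
Node (0,0) S=66.0000: V=(p*·0.0000+(1−p*)·7.9716)/1.04=3.5377; Δ=(0.0000−7.9716)/(80.5200−54.7800)=-0.3097; B=V−Δ·S=23.9776
As a check, the time-0 holding Δ(0,0)·S0 + B(0,0) comes to 3.5377 — exactly V0.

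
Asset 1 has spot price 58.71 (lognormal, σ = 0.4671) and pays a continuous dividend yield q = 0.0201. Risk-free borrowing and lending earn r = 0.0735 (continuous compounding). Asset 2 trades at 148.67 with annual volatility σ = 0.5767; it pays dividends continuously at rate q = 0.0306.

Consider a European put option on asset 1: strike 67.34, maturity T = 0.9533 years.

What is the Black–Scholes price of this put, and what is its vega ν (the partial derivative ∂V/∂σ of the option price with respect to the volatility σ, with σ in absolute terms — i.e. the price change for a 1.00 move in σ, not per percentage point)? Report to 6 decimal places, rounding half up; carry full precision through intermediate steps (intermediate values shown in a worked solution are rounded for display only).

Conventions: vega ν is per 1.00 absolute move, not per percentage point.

σ√T = 0.4671·√0.9533 = 0.456063
d₁ = (ln(S/K) + (r−q+σ²/2)T) / (σ√T) = (ln(58.71/67.34) + (0.0735−0.0201+0.4671²/2)·0.9533) / 0.456063 = (-0.137144 + 0.154903) / 0.456063 = 0.038939
d₂ = d₁ − σ√T = 0.038939 − 0.456063 = -0.417124
e^{−rT} = 0.932331
e^{−qT} = 0.981021
N(−d₁) = 0.484470,  N(−d₂) = 0.661706
Put price V = K·e^{−rT}·N(−d₂) − S·e^{−qT}·N(−d₁) = 41.544003 − 27.903389 = 13.640614
φ(d₁) = (1/√(2π))·e^{−d₁²/2} = 0.398640
ν = S·e^{−qT}·φ(d₁)·√T = 22.417441

price = 13.640614
ν = 22.417441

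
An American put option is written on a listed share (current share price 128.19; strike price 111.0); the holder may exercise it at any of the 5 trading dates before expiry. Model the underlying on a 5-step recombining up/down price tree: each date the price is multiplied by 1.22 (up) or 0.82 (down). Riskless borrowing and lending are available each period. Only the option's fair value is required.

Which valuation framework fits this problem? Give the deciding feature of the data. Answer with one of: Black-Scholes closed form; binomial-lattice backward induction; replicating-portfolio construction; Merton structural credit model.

Key observation: early exercise of the strike-111 put must be checked at each of the 5 dates (spot 128.19), which forces a node-by-node comparison of intrinsic and continuation value backward from expiry.

framework: binomial-lattice backward induction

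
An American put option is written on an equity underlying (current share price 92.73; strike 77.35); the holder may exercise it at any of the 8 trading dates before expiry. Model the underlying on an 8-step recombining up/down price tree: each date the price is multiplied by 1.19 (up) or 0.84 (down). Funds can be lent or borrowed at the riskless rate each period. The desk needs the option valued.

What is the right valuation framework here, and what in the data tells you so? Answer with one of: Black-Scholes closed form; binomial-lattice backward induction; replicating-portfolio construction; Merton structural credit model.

framework: binomial-lattice backward induction

Key observation: early exercise of the strike-77.35 put must be checked at each of the 8 dates (spot 92.73), which forces a node-by-node comparison of intrinsic and continuation value backward from expiry.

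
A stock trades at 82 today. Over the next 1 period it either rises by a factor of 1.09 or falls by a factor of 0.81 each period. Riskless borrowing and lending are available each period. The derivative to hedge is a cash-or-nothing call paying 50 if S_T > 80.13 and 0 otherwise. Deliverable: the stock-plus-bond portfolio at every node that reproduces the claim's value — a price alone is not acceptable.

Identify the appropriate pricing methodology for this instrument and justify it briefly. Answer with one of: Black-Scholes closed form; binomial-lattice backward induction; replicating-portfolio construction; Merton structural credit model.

framework: replicating-portfolio construction

Key observation: the task asks for the hedge itself — share and bond holdings at every node of the 1-period tree on spot 82 with factors 1.09/0.81 — which is exactly what the replicating-portfolio construction produces.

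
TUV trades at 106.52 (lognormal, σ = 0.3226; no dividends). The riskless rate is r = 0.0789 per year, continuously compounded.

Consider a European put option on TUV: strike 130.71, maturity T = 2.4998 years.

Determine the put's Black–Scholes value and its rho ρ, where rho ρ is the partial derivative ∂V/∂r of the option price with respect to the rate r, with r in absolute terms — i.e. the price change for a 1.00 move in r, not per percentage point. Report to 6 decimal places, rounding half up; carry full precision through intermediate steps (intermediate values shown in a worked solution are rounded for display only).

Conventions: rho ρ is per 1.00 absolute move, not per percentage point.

price = 21.920631
ρ = -162.633306

σ√T = 0.3226·√2.4998 = 0.510055
d₁ = (ln(S/K) + (r+σ²/2)T) / (σ√T) = (ln(106.52/130.71) + (0.0789+0.3226²/2)·2.4998) / 0.510055 = (-0.204648 + 0.327312) / 0.510055 = 0.240492
d₂ = d₁ − σ√T = 0.240492 − 0.510055 = -0.269563
e^{−rT} = 0.820998
N(−d₁) = 0.404975,  N(−d₂) = 0.606252
Put price V = K·e^{−rT}·N(−d₂) − S·N(−d₁) = 65.058527 − 43.137897 = 21.920631
ρ = −K·T·e^{−rT}·N(−d₂) = -162.633306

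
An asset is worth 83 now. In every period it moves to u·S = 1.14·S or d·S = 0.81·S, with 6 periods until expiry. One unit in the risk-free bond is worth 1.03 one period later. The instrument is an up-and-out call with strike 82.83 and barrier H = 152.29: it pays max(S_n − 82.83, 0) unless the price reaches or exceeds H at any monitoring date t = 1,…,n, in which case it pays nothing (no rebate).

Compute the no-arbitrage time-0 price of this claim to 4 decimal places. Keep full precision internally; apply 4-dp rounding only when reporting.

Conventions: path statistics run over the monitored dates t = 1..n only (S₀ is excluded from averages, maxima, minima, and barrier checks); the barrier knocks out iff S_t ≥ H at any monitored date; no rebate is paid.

Under the martingale measure an up-move has probability p* = 0.6667; value the claim as the probability-weighted average of per-path payoffs, discounted 6 periods at R = 1.03.
Enumerate all 2^6 = 64 price paths (U = up ×1.14, D = down ×0.81); each path with k up-moves has probability p*^k·(1−p*)^(6−k).
DDDDDD: M=67.2300, payoff=0.0000, prob=0.001372
UDDDDD: M=94.6200, payoff=0.0000, prob=0.002743
DUDDDD: M=76.6422, payoff=0.0000, prob=0.002743
UUDDDD: M=107.8668, payoff=0.0000, prob=0.005487
DDUDDD: M=67.2300, payoff=0.0000, prob=0.002743
UDUDDD: M=94.6200, payoff=0.0000, prob=0.005487
DUUDDD: M=87.3721, payoff=0.0000, prob=0.005487
UUUDDD: M=122.9682, payoff=0.0000, prob=0.010974
DDDUDD: M=67.2300, payoff=0.0000, prob=0.002743
UDDUDD: M=94.6200, payoff=0.0000, prob=0.005487
DUDUDD: M=76.6422, payoff=0.0000, prob=0.005487
UUDUDD: M=107.8668, payoff=0.0000, prob=0.010974
DDUUDD: M=70.7714, payoff=0.0000, prob=0.005487
UDUUDD: M=99.6042, payoff=0.0000, prob=0.010974
DUUUDD: M=99.6042, payoff=0.0000, prob=0.010974
UUUUDD: M=140.1837, payoff=9.1445, prob=0.021948
DDDDUD: M=67.2300, payoff=0.0000, prob=0.002743
UDDDUD: M=94.6200, payoff=0.0000, prob=0.005487
DUDDUD: M=76.6422, payoff=0.0000, prob=0.005487
UUDDUD: M=107.8668, payoff=0.0000, prob=0.010974
DDUDUD: M=67.2300, payoff=0.0000, prob=0.005487
UDUDUD: M=94.6200, payoff=0.0000, prob=0.010974
DUUDUD: M=87.3721, payoff=0.0000, prob=0.010974
UUUDUD: M=122.9682, payoff=9.1445, prob=0.021948
DDDUUD: M=67.2300, payoff=0.0000, prob=0.005487
UDDUUD: M=94.6200, payoff=0.0000, prob=0.010974
DUDUUD: M=80.6794, payoff=0.0000, prob=0.010974
UUDUUD: M=113.5488, payoff=9.1445, prob=0.021948
DDUUUD: M=80.6794, payoff=0.0000, prob=0.010974
UDUUUD: M=113.5488, payoff=9.1445, prob=0.021948
DUUUUD: M=113.5488, payoff=9.1445, prob=0.021948
UUUUUD: M=159.8094, payoff=0.0000, prob=0.043896
DDDDDU: M=67.2300, payoff=0.0000, prob=0.002743
UDDDDU: M=94.6200, payoff=0.0000, prob=0.005487
DUDDDU: M=76.6422, payoff=0.0000, prob=0.005487
UUDDDU: M=107.8668, payoff=0.0000, prob=0.010974
DDUDDU: M=67.2300, payoff=0.0000, prob=0.005487
UDUDDU: M=94.6200, payoff=0.0000, prob=0.010974
DUUDDU: M=87.3721, payoff=0.0000, prob=0.010974
UUUDDU: M=122.9682, payoff=9.1445, prob=0.021948
DDDUDU: M=67.2300, payoff=0.0000, prob=0.005487
UDDUDU: M=94.6200, payoff=0.0000, prob=0.010974
DUDUDU: M=76.6422, payoff=0.0000, prob=0.010974
UUDUDU: M=107.8668, payoff=9.1445, prob=0.021948
DDUUDU: M=70.7714, payoff=0.0000, prob=0.010974
UDUUDU: M=99.6042, payoff=9.1445, prob=0.021948
DUUUDU: M=99.6042, payoff=9.1445, prob=0.021948
UUUUDU: M=140.1837, payoff=46.6156, prob=0.043896
DDDDUU: M=67.2300, payoff=0.0000, prob=0.005487
UDDDUU: M=94.6200, payoff=0.0000, prob=0.010974
DUDDUU: M=76.6422, payoff=0.0000, prob=0.010974
UUDDUU: M=107.8668, payoff=9.1445, prob=0.021948
DDUDUU: M=67.2300, payoff=0.0000, prob=0.010974
UDUDUU: M=94.6200, payoff=9.1445, prob=0.021948
DUUDUU: M=91.9745, payoff=9.1445, prob=0.021948
UUUDUU: M=129.4456, payoff=46.6156, prob=0.043896
DDDUUU: M=67.2300, payoff=0.0000, prob=0.010974
UDDUUU: M=94.6200, payoff=9.1445, prob=0.021948
DUDUUU: M=91.9745, payoff=9.1445, prob=0.021948
UUDUUU: M=129.4456, payoff=46.6156, prob=0.043896
DDUUUU: M=91.9745, payoff=9.1445, prob=0.021948
UDUUUU: M=129.4456, payoff=46.6156, prob=0.043896
DUUUUU: M=129.4456, payoff=46.6156, prob=0.043896
UUUUUU: M=182.1827, payoff=0.0000, prob=0.087791
Price = Σ prob·payoff / R^6 = 13.241680 / 1.194052 = 11.0897

price = 11.0897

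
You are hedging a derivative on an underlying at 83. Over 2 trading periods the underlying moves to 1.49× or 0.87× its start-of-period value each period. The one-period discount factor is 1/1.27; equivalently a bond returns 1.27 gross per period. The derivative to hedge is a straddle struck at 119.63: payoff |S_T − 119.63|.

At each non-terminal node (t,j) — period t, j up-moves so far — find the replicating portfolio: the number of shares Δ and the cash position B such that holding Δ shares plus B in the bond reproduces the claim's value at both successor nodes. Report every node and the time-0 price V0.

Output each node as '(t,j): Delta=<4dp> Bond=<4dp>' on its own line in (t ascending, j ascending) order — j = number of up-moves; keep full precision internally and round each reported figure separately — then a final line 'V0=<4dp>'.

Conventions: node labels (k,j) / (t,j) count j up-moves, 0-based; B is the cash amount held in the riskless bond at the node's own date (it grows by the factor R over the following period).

Arbitrage-free pricing uses the up-move probability p* = (R−d)/(u−d) = 0.6452, discounting each step at R = 1.27.
At maturity the claim pays: V(2,0)=56.8073, V(2,1)=12.0371, V(2,2)=64.6383
(1,0): S=72.2100. Δ = (V_up−V_dn)/(S_up−S_dn) = (12.0371−56.8073)/(107.5929−62.8227) = -1.0000. V = [p*·12.0371 + (1−p*)·56.8073]/1.27 = 21.9869. B = V − Δ·S = 94.1969.
(1,1): S=123.6700. Δ = (V_up−V_dn)/(S_up−S_dn) = (64.6383−12.0371)/(184.2683−107.5929) = 0.6860. V = [p*·64.6383 + (1−p*)·12.0371]/1.27 = 36.1995. B = V − Δ·S = -48.6412.
(0,0): S=83.0000. Δ = (V_up−V_dn)/(S_up−S_dn) = (36.1995−21.9869)/(123.6700−72.2100) = 0.2762. V = [p*·36.1995 + (1−p*)·21.9869]/1.27 = 24.5325. B = V − Δ·S = 1.6089.
Verification: the root portfolio costs Δ(0,0)·S0 + B(0,0) = 24.5325, matching V0.

(0,0): Delta=0.2762 Bond=1.6089
(1,0): Delta=-1.0000 Bond=94.1969
(1,1): Delta=0.6860 Bond=-48.6412
V0=24.5325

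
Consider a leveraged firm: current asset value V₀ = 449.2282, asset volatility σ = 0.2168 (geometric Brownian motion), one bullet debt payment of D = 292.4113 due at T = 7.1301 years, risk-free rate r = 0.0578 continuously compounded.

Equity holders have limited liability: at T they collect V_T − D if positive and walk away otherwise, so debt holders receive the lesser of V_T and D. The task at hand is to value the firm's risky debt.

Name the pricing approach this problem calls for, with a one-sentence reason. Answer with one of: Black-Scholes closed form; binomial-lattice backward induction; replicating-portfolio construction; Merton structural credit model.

Key observation: the asked-for credit quantity lives on the firm's capital structure — asset value, asset volatility, debt face 292.4113 — which is the structural model's domain.

framework: Merton structural credit model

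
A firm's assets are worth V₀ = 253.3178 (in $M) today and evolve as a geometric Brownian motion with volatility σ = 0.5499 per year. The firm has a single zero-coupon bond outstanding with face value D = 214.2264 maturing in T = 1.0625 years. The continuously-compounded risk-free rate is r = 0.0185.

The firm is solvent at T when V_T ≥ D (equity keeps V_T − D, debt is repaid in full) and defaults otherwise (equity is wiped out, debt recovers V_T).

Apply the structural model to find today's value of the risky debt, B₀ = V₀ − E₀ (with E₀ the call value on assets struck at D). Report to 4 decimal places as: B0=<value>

Equity is a call on the firm's assets struck at D = 214.2264:
d₁ = [ln(V₀/D) + (r + σ²/2)T] / (σ√T)
   = [ln(253.3178/214.2264) + (0.0185 + 0.5·0.5499²)·1.0625] / (0.5499·√1.0625)
   = [0.167611 + 0.180301] / 0.566824 = 0.613793
d₂ = d₁ − σ√T = 0.613793 − 0.566824 = 0.046969
N(d₁) = 0.730324,  N(d₂) = 0.518731,  e^(−rT) = 0.980536
E₀ = V₀·N(d₁) − D·e^(−rT)·N(d₂)
   = 253.3178·0.730324 − 214.2264·0.980536·0.518731 = 76.041157
B₀ = V₀ − E₀ = 253.3178 − 76.041157 = 177.276643

B0=177.2766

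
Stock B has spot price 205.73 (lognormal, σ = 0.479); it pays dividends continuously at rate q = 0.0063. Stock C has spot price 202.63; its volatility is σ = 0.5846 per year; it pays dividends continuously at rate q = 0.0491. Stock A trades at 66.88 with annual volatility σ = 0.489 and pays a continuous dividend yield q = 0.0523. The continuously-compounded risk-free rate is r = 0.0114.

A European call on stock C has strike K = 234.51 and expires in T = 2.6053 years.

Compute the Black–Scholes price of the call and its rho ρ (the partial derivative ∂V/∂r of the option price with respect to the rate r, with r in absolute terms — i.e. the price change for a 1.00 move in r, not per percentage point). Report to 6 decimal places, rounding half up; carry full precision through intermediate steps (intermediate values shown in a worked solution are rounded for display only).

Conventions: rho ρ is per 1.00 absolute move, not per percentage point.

σ√T = 0.5846·√2.6053 = 0.943599
d₁ = (ln(S/K) + (r−q+σ²/2)T) / (σ√T) = (ln(202.63/234.51) + (0.0114−0.0491+0.5846²/2)·2.6053) / 0.943599 = (-0.146117 + 0.346970) / 0.943599 = 0.212859
d₂ = d₁ − σ√T = 0.212859 − 0.943599 = -0.730741
e^{−rT} = 0.970736
e^{−qT} = 0.879924
N(d₁) = 0.584282,  N(d₂) = 0.232469
Call price V = S·e^{−qT}·N(d₁) − K·e^{−rT}·N(d₂) = 104.176757 − 52.920918 = 51.255839
ρ = K·T·e^{−rT}·N(d₂) = 137.874869

price = 51.255839
ρ = 137.874869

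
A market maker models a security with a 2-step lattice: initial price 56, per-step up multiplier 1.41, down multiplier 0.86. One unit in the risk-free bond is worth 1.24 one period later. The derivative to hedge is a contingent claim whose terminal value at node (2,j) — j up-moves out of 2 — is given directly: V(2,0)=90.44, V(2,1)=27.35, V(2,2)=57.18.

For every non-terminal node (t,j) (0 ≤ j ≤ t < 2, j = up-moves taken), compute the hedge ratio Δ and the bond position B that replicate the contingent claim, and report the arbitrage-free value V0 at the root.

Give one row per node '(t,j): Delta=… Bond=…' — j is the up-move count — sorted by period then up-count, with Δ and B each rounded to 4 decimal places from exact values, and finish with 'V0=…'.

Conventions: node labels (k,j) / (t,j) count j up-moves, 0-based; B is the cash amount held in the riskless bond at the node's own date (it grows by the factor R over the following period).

(0,0): Delta=0.0290 Bond=29.3419
(1,0): Delta=-2.3818 Bond=152.4918
(1,1): Delta=0.6869 Bond=-15.5591
V0=30.9684

Since d<R<u, set p* = (R−d)/(u−d) = 0.6909; price each node as the discounted p*-expectation of its children.
Terminal payoffs: V(2,0)=90.4400, V(2,1)=27.3500, V(2,2)=57.1800
(1,0): S=48.1600. Δ = (V_up−V_dn)/(S_up−S_dn) = (27.3500−90.4400)/(67.9056−41.4176) = -2.3818. V = [p*·27.3500 + (1−p*)·90.4400]/1.24 = 37.7827. B = V − Δ·S = 152.4918.
(1,1): S=78.9600. Δ = (V_up−V_dn)/(S_up−S_dn) = (57.1800−27.3500)/(111.3336−67.9056) = 0.6869. V = [p*·57.1800 + (1−p*)·27.3500]/1.24 = 38.6773. B = V − Δ·S = -15.5591.
(0,0): S=56.0000. Δ = (V_up−V_dn)/(S_up−S_dn) = (38.6773−37.7827)/(78.9600−48.1600) = 0.0290. V = [p*·38.6773 + (1−p*)·37.7827]/1.24 = 30.9684. B = V − Δ·S = 29.3419.
Check: Δ(0,0)·S0 + B(0,0) = 30.9684 = V0.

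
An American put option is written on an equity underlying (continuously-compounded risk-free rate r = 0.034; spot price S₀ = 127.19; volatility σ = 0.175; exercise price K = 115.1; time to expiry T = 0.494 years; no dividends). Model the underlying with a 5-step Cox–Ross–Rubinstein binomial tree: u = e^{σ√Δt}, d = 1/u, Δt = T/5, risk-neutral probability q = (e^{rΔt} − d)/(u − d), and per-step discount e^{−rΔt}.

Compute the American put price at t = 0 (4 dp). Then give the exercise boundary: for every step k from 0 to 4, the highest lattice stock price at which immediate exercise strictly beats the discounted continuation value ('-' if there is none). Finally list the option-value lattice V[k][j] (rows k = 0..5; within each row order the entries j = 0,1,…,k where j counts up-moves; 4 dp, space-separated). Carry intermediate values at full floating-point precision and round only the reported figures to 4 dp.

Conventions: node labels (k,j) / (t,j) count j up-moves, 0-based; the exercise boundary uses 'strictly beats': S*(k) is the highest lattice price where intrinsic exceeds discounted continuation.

price = 1.5050
boundary = - - - - 102.0696
tree:
1.5050
2.7077 0.3903
4.7558 0.8106 0.0000
8.0754 1.6833 0.0000 0.0000
13.0304 3.4954 0.0000 0.0000 0.0000
18.4933 7.2586 0.0000 0.0000 0.0000 0.0000

Δt=0.09880, u=1.05655, d=0.94648, q=0.51682, disc=e^(-rΔt)=0.99665
k=5 terminal: V=max(K-S,0) → 18.4933 7.2586 0.0000 0.0000 0.0000 0.0000
k=4: j=0 S=102.0696 intr=13.0304 cont=12.6444 V=13.0304[EX]; j=1 S=113.9396 intr=1.1604 cont=3.4954 V=3.4954[hold]; j=2 S=127.1900 intr=0.0000 cont=0.0000 V=0.0000[hold]; j=3 S=141.9813 intr=0.0000 cont=0.0000 V=0.0000[hold]; j=4 S=158.4928 intr=0.0000 cont=0.0000 V=0.0000[hold]  S*(4)=102.0696
k=3: j=0 S=107.8414 intr=7.2586 cont=8.0754 V=8.0754[hold]; j=1 S=120.3826 intr=0.0000 cont=1.6833 V=1.6833[hold]; j=2 S=134.3823 intr=0.0000 cont=0.0000 V=0.0000[hold]; j=3 S=150.0101 intr=0.0000 cont=0.0000 V=0.0000[hold]  S*(3)=-
k=2: j=0 S=113.9396 intr=1.1604 cont=4.7558 V=4.7558[hold]; j=1 S=127.1900 intr=0.0000 cont=0.8106 V=0.8106[hold]; j=2 S=141.9813 intr=0.0000 cont=0.0000 V=0.0000[hold]  S*(2)=-
k=1: j=0 S=120.3826 intr=0.0000 cont=2.7077 V=2.7077[hold]; j=1 S=134.3823 intr=0.0000 cont=0.3903 V=0.3903[hold]  S*(1)=-
k=0: j=0 S=127.1900 intr=0.0000 cont=1.5050 V=1.5050[hold]  S*(0)=-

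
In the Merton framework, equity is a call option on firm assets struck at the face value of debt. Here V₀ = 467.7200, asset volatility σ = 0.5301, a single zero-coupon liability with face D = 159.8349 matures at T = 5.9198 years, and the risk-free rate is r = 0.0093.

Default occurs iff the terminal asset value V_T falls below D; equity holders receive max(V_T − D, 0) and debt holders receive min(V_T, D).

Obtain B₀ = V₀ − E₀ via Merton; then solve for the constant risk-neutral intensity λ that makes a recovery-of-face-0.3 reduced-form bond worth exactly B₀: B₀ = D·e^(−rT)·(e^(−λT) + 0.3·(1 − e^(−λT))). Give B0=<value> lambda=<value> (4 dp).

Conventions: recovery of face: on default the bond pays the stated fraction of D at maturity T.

B0=119.4628 lambda=0.0603

Apply the equity-as-call identities (strike 159.8349, horizon 5.9198 years):
d₁ = [ln(V₀/D) + (r + σ²/2)T] / (σ√T)
   = [ln(467.7200/159.8349) + (0.0093 + 0.5·0.5301²)·5.9198] / (0.5301·√5.9198)
   = [1.073728 + 0.886804] / 1.289767 = 1.520067
d₂ = d₁ − σ√T = 1.520067 − 1.289767 = 0.230300
N(d₁) = 0.935753,  N(d₂) = 0.591071,  e^(−rT) = 0.946434
E₀ = V₀·N(d₁) − D·e^(−rT)·N(d₂)
   = 467.7200·0.935753 − 159.8349·0.946434·0.591071 = 348.257238
B₀ = V₀ − E₀ = 467.7200 − 348.257238 = 119.462762
e^(−λT) = (B₀·e^(rT)/D − 0.3)/(1 − 0.3) = (119.4628·1.056598/159.8349 − 0.3)/0.7 = 0.69959389
λ = −ln(0.69959389)/5.9198 = 0.060349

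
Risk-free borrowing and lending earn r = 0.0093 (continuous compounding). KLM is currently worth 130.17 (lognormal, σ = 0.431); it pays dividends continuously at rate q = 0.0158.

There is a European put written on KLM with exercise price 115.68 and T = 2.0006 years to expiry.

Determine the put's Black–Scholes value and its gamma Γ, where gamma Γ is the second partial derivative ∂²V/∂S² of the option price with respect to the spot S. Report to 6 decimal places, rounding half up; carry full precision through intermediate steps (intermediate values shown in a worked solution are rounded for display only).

σ√T = 0.431·√2.0006 = 0.609617
d₁ = (ln(S/K) + (r−q+σ²/2)T) / (σ√T) = (ln(130.17/115.68) + (0.0093−0.0158+0.431²/2)·2.0006) / 0.609617 = (0.118014 + 0.172813) / 0.609617 = 0.477064
d₂ = d₁ − σ√T = 0.477064 − 0.609617 = -0.132554
e^{−rT} = 0.981566
e^{−qT} = 0.968885
N(−d₁) = 0.316658,  N(−d₂) = 0.552727
Put price V = K·e^{−rT}·N(−d₂) − S·e^{−qT}·N(−d₁) = 62.760811 − 39.936875 = 22.823936
φ(d₁) = (1/√(2π))·e^{−d₁²/2} = 0.356032
Γ = e^{−qT}·φ(d₁) / (S·σ·√T) = 0.004347

price = 22.823936
Γ = 0.004347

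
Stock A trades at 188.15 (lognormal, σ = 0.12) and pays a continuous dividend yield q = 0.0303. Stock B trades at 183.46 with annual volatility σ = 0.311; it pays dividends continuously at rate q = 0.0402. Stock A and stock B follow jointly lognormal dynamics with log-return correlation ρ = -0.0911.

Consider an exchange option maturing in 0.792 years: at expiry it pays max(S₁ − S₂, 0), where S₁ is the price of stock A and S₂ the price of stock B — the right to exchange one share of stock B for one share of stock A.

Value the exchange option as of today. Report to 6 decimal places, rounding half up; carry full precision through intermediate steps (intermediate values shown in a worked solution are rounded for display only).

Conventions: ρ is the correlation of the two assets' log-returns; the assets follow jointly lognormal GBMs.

exchange price = 25.061406

σ_eff = √(σ₁² + σ₂² − 2ρσ₁σ₂) = √(0.12² + 0.311² − 2·-0.0911·0.12·0.311) = 0.343396
d₁ = (ln(S₁/S₂) + (q₂ − q₁ + σ_eff²/2)T) / (σ_eff√T) = (ln(188.15/183.46) + (0.0402 − 0.0303 + 0.058960)·0.792) / 0.305603 = 0.261058
d₂ = d₁ − σ_eff√T = 0.261058 − 0.305603 = -0.044545
N(d₁) = 0.602976,  N(d₂) = 0.482235
V = S₁·e^{−q₁T}·N(d₁) − S₂·e^{−q₂T}·N(d₂) = 110.759870 − 85.698464 = 25.061406
Key observation: pricing in stock B-units makes this a unit-strike call on the ratio S₁/S₂ — the risk-free rate cancels and cannot affect the value.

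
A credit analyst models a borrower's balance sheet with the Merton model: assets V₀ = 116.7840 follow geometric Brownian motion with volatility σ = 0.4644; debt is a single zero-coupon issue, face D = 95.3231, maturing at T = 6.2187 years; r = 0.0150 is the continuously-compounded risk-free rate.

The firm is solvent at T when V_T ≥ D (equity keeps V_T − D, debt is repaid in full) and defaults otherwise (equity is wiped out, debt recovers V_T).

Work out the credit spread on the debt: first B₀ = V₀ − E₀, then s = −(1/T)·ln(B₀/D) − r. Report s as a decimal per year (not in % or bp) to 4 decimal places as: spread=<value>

Work the structural quantities from V₀ = 116.7840 against face 95.3231:
d₁ = [ln(V₀/D) + (r + σ²/2)T] / (σ√T)
   = [ln(116.7840/95.3231) + (0.0150 + 0.5·0.4644²)·6.2187] / (0.4644·√6.2187)
   = [0.203054 + 0.763866] / 1.158089 = 0.834927
d₂ = d₁ − σ√T = 0.834927 − 1.158089 = -0.323162
N(d₁) = 0.798121,  N(d₂) = 0.373286,  e^(−rT) = 0.910938
E₀ = V₀·N(d₁) − D·e^(−rT)·N(d₂)
   = 116.7840·0.798121 − 95.3231·0.910938·0.373286 = 60.793995
B₀ = V₀ − E₀ = 116.7840 − 60.793995 = 55.990005
spread = −(1/T)·ln(B₀/D) − r = −(1/6.2187)·ln(55.990005/95.3231) − 0.0150 = 0.07056434

spread=0.0706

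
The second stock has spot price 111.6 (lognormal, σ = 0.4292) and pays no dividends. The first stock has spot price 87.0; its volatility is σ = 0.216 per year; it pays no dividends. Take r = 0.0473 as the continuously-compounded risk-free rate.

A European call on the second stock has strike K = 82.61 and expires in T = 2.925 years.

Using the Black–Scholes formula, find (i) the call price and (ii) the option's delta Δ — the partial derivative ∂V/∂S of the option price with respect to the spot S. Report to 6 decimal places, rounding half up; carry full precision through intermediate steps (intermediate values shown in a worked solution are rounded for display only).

price = 50.394775
Δ = 0.832796

σ√T = 0.4292·√2.925 = 0.734045
d₁ = (ln(S/K) + (r+σ²/2)T) / (σ√T) = (ln(111.6/82.61) + (0.0473+0.4292²/2)·2.925) / 0.734045 = (0.300790 + 0.407763) / 0.734045 = 0.965273
d₂ = d₁ − σ√T = 0.965273 − 0.734045 = 0.231228
e^{−rT} = 0.870792
N(d₁) = 0.832796,  N(d₂) = 0.591431
Call price V = S·N(d₁) − K·e^{−rT}·N(d₂) = 92.940030 − 42.545255 = 50.394775
Δ = N(d₁) = 0.832796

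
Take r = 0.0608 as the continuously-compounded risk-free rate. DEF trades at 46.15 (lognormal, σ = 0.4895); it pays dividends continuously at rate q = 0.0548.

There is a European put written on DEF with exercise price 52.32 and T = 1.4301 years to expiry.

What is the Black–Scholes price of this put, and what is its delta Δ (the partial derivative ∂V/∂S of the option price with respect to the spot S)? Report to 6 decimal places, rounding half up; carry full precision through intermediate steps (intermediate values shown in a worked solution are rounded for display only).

σ√T = 0.4895·√1.4301 = 0.585377
d₁ = (ln(S/K) + (r−q+σ²/2)T) / (σ√T) = (ln(46.15/52.32) + (0.0608−0.0548+0.4895²/2)·1.4301) / 0.585377 = (-0.125482 + 0.179914) / 0.585377 = 0.092986
d₂ = d₁ − σ√T = 0.092986 − 0.585377 = -0.492391
e^{−rT} = 0.916723
e^{−qT} = 0.924623
N(−d₁) = 0.462957,  N(−d₂) = 0.688778
Put price V = K·e^{−rT}·N(−d₂) − S·e^{−qT}·N(−d₁) = 33.035841 − 19.755002 = 13.280839
Δ = −e^{−qT}·N(−d₁) = -0.428061

price = 13.280839
Δ = -0.428061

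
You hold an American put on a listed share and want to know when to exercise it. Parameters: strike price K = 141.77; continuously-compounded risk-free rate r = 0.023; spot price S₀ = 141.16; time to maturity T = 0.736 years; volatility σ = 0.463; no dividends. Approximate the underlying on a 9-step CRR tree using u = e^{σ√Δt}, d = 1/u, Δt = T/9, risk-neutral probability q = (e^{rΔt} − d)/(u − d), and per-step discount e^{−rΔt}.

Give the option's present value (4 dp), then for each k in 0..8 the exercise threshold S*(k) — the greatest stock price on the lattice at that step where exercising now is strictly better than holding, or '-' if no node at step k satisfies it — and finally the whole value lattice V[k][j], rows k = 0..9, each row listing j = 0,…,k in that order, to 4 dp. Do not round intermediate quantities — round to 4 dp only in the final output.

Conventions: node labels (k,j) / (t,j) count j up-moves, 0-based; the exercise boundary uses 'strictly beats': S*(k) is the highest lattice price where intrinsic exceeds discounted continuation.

params: Δt=0.08178 u=1.14157 d=0.87599 q=0.47404 e^(-rΔt)=0.99812
t_9 payoffs: 98.8960 85.8976 68.9582 46.8832 18.1156 0.0000 0.0000 0.0000 0.0000 0.0000
t_8: node(8,0) S=48.9436 payoff=92.8264 vs cont=92.5600 → 92.8264 [stop]  node(8,1) S=63.7822 payoff=77.9878 vs cont=77.7214 → 77.9878 [stop]  node(8,2) S=83.1196 payoff=58.6504 vs cont=58.3840 → 58.6504 [stop]  node(8,3) S=108.3197 payoff=33.4503 vs cont=33.1838 → 33.4503 [stop]  node(8,4) S=141.1600 payoff=0.6100 vs cont=9.5102 → 9.5102 [wait]  node(8,5) S=183.9567 payoff=0.0000 vs cont=0.0000 → 0.0000 [wait]  node(8,6) S=239.7285 payoff=0.0000 vs cont=0.0000 → 0.0000 [wait]  node(8,7) S=312.4091 payoff=0.0000 vs cont=0.0000 → 0.0000 [wait]  node(8,8) S=407.1249 payoff=0.0000 vs cont=0.0000 → 0.0000 [wait]  ⇒ S*(8)=108.3197
t_7: node(7,0) S=55.8724 payoff=85.8976 vs cont=85.6312 → 85.8976 [stop]  node(7,1) S=72.8118 payoff=68.9582 vs cont=68.6918 → 68.9582 [stop]  node(7,2) S=94.8868 payoff=46.8832 vs cont=46.6168 → 46.8832 [stop]  node(7,3) S=123.6544 payoff=18.1156 vs cont=22.0603 → 22.0603 [wait]  node(7,4) S=161.1438 payoff=0.0000 vs cont=4.9926 → 4.9926 [wait]  node(7,5) S=209.9992 payoff=0.0000 vs cont=0.0000 → 0.0000 [wait]  node(7,6) S=273.6665 payoff=0.0000 vs cont=0.0000 → 0.0000 [wait]  node(7,7) S=356.6364 payoff=0.0000 vs cont=0.0000 → 0.0000 [wait]  ⇒ S*(7)=94.8868
t_6: node(6,0) S=63.7822 payoff=77.9878 vs cont=77.7214 → 77.9878 [stop]  node(6,1) S=83.1196 payoff=58.6504 vs cont=58.3840 → 58.6504 [stop]  node(6,2) S=108.3197 payoff=33.4503 vs cont=35.0503 → 35.0503 [wait]  node(6,3) S=141.1600 payoff=0.6100 vs cont=13.9433 → 13.9433 [wait]  node(6,4) S=183.9567 payoff=0.0000 vs cont=2.6210 → 2.6210 [wait]  node(6,5) S=239.7285 payoff=0.0000 vs cont=0.0000 → 0.0000 [wait]  node(6,6) S=312.4091 payoff=0.0000 vs cont=0.0000 → 0.0000 [wait]  ⇒ S*(6)=83.1196
t_5: node(5,0) S=72.8118 payoff=68.9582 vs cont=68.6918 → 68.9582 [stop]  node(5,1) S=94.8868 payoff=46.8832 vs cont=47.3739 → 47.3739 [wait]  node(5,2) S=123.6544 payoff=18.1156 vs cont=24.9978 → 24.9978 [wait]  node(5,3) S=161.1438 payoff=0.0000 vs cont=8.5600 → 8.5600 [wait]  node(5,4) S=209.9992 payoff=0.0000 vs cont=1.3760 → 1.3760 [wait]  node(5,5) S=273.6665 payoff=0.0000 vs cont=0.0000 → 0.0000 [wait]  ⇒ S*(5)=72.8118
t_4: node(4,0) S=83.1196 payoff=58.6504 vs cont=58.6161 → 58.6504 [stop]  node(4,1) S=108.3197 payoff=33.4503 vs cont=36.6977 → 36.6977 [wait]  node(4,2) S=141.1600 payoff=0.6100 vs cont=17.1733 → 17.1733 [wait]  node(4,3) S=183.9567 payoff=0.0000 vs cont=5.1448 → 5.1448 [wait]  node(4,4) S=239.7285 payoff=0.0000 vs cont=0.7223 → 0.7223 [wait]  ⇒ S*(4)=83.1196
t_3: node(3,0) S=94.8868 payoff=46.8832 vs cont=48.1533 → 48.1533 [wait]  node(3,1) S=123.6544 payoff=18.1156 vs cont=27.3909 → 27.3909 [wait]  node(3,2) S=161.1438 payoff=0.0000 vs cont=11.4498 → 11.4498 [wait]  node(3,3) S=209.9992 payoff=0.0000 vs cont=3.0427 → 3.0427 [wait]  ⇒ S*(3)=-
t_2: node(2,0) S=108.3197 payoff=33.4503 vs cont=38.2392 → 38.2392 [wait]  node(2,1) S=141.1600 payoff=0.6100 vs cont=19.7970 → 19.7970 [wait]  node(2,2) S=183.9567 payoff=0.0000 vs cont=7.4505 → 7.4505 [wait]  ⇒ S*(2)=-
t_1: node(1,0) S=123.6544 payoff=18.1156 vs cont=29.4415 → 29.4415 [wait]  node(1,1) S=161.1438 payoff=0.0000 vs cont=13.9181 → 13.9181 [wait]  ⇒ S*(1)=-
t_0: node(0,0) S=141.1600 payoff=0.6100 vs cont=22.0413 → 22.0413 [wait]  ⇒ S*(0)=-

price = 22.0413
boundary = - - - - 83.1196 72.8118 83.1196 94.8868 108.3197
tree:
22.0413
29.4415 13.9181
38.2392 19.7970 7.4505
48.1533 27.3909 11.4498 3.0427
58.6504 36.6977 17.1733 5.1448 0.7223
68.9582 47.3739 24.9978 8.5600 1.3760 0.0000
77.9878 58.6504 35.0503 13.9433 2.6210 0.0000 0.0000
85.8976 68.9582 46.8832 22.0603 4.9926 0.0000 0.0000 0.0000
92.8264 77.9878 58.6504 33.4503 9.5102 0.0000 0.0000 0.0000 0.0000
98.8960 85.8976 68.9582 46.8832 18.1156 0.0000 0.0000 0.0000 0.0000 0.0000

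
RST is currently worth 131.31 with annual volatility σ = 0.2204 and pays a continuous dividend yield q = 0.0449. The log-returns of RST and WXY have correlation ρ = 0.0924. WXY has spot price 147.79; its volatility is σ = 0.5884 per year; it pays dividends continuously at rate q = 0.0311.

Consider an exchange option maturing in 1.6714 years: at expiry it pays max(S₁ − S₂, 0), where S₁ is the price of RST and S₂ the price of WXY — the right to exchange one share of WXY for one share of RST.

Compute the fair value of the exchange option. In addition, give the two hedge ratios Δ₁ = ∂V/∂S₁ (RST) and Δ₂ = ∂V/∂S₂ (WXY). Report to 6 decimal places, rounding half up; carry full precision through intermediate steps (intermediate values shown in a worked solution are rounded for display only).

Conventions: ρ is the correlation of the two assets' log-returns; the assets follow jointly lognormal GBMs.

σ_eff = √(σ₁² + σ₂² − 2ρσ₁σ₂) = √(0.2204² + 0.5884² − 2·0.0924·0.2204·0.5884) = 0.608954
d₁ = (ln(S₁/S₂) + (q₂ − q₁ + σ_eff²/2)T) / (σ_eff√T) = (ln(131.31/147.79) + (0.0311 − 0.0449 + 0.185413)·1.6714) / 0.787272 = 0.214160
d₂ = d₁ − σ_eff√T = 0.214160 − 0.787272 = -0.573112
N(d₁) = 0.584789,  N(d₂) = 0.283284
V = S₁·e^{−q₁T}·N(d₁) − S₂·e^{−q₂T}·N(d₂) = 71.236864 − 39.745932 = 31.490931
Key observation: no risk-free rate is needed — with the second asset as numeraire the exchange option is a call on the ratio S₁/S₂, and r cancels out of the value.
Δ₁ = e^{−q₁T}·N(d₁) = 0.542509;  Δ₂ = −e^{−q₂T}·N(d₂) = -0.268935

exchange price = 31.490931
Δ1 = 0.542509
Δ2 = -0.268935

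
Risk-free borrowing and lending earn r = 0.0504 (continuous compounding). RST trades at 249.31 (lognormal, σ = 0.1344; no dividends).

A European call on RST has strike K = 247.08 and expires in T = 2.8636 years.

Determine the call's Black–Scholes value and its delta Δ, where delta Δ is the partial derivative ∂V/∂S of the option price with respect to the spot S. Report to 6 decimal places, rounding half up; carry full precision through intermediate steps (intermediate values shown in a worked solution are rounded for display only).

σ√T = 0.1344·√2.8636 = 0.227434
d₁ = (ln(S/K) + (r+σ²/2)T) / (σ√T) = (ln(249.31/247.08) + (0.0504+0.1344²/2)·2.8636) / 0.227434 = (0.008985 + 0.170189) / 0.227434 = 0.787804
d₂ = d₁ − σ√T = 0.787804 − 0.227434 = 0.560370
e^{−rT} = 0.865606
N(d₁) = 0.784594,  N(d₂) = 0.712387
Call price V = S·N(d₁) − K·e^{−rT}·N(d₂) = 195.607226 − 152.360906 = 43.246321
Δ = N(d₁) = 0.784594

price = 43.246321
Δ = 0.784594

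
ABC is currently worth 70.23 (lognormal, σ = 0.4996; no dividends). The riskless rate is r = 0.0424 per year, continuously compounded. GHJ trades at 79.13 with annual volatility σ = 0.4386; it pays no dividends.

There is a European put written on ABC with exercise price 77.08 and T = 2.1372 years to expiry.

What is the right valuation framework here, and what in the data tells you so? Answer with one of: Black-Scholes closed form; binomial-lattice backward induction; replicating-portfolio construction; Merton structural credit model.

Key observation: the strike-77.08 put on ABC is European-exercise on a continuously-modelled lognormal underlying, so its value is a single closed-form evaluation.

framework: Black-Scholes closed form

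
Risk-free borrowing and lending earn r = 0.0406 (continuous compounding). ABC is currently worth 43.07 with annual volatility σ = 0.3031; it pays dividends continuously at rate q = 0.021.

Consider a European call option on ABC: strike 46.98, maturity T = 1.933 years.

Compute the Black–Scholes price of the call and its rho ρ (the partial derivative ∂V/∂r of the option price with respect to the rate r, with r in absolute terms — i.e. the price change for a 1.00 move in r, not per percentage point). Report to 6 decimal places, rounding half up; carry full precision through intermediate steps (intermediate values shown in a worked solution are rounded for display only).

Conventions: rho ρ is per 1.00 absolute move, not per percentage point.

σ√T = 0.3031·√1.933 = 0.421407
d₁ = (ln(S/K) + (r−q+σ²/2)T) / (σ√T) = (ln(43.07/46.98) + (0.0406−0.021+0.3031²/2)·1.933) / 0.421407 = (-0.086895 + 0.126679) / 0.421407 = 0.094406
d₂ = d₁ − σ√T = 0.094406 − 0.421407 = -0.327001
e^{−rT} = 0.924521
e^{−qT} = 0.960220
N(d₁) = 0.537607,  N(d₂) = 0.371834
Call price V = S·e^{−qT}·N(d₁) − K·e^{−rT}·N(d₂) = 22.233627 − 16.150217 = 6.083410
ρ = K·T·e^{−rT}·N(d₂) = 31.218369

price = 6.083410
ρ = 31.218369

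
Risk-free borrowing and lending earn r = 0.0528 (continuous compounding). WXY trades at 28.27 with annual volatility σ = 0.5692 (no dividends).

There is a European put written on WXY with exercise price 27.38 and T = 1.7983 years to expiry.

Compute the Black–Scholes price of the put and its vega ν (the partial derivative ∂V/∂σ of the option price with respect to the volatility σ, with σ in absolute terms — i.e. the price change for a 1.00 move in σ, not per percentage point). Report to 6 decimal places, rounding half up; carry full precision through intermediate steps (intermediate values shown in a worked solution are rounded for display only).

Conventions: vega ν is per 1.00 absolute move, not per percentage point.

price = 6.321760
ν = 13.015715

σ√T = 0.5692·√1.7983 = 0.763301
d₁ = (ln(S/K) + (r+σ²/2)T) / (σ√T) = (ln(28.27/27.38) + (0.0528+0.5692²/2)·1.7983) / 0.763301 = (0.031988 + 0.386265) / 0.763301 = 0.547953
d₂ = d₁ − σ√T = 0.547953 − 0.763301 = -0.215349
e^{−rT} = 0.909418
N(−d₁) = 0.291862,  N(−d₂) = 0.585252
Put price V = K·e^{−rT}·N(−d₂) − S·N(−d₁) = 14.572704 − 8.250944 = 6.321760
φ(d₁) = (1/√(2π))·e^{−d₁²/2} = 0.343330
ν = S·φ(d₁)·√T = 13.015715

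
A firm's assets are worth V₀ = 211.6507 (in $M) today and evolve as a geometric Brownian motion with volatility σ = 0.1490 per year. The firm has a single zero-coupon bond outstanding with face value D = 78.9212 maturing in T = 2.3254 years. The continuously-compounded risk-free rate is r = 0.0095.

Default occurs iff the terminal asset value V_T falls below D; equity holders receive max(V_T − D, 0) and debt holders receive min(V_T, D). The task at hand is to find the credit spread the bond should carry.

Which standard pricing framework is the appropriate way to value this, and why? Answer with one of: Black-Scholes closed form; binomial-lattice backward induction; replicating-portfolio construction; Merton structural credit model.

Key observation: the data describe a firm's assets (V₀ = 211.6507, GBM) and a single zero-coupon debt of face 78.9212, so credit quantities follow from equity-as-call in the structural model.

framework: Merton structural credit model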